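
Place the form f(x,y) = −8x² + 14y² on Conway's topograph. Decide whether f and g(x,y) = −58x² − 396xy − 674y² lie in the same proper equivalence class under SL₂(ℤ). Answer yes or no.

D₁ = 448, D₂ = 448
river cycle of f (length 4): (-8, 16, 6), (6, 20, -2), (-2, 20, 6), (6, 16, -8)
river cycle of g (length 4): (-8, 16, 6), (6, 20, -2), (-2, 20, 6), (6, 16, -8)
cycles coincide ⇒ equivalent

yes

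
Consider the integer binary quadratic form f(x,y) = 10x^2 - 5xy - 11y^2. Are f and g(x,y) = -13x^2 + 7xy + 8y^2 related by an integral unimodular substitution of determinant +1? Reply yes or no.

D₁ = 465, D₂ = 465
river cycle of f (length 10): (-11, 5, 10), (10, 15, -6), (-6, 21, 1), (1, 21, -6), (-6, 15, 10), (10, 5, -11), (-11, 17, 4), (4, 15, -15), (-15, 15, 4), (4, 17, -11)
river cycle of g (length 10): (8, 9, -12), (-12, 15, 5), (5, 15, -12), (-12, 9, 8), (8, 7, -13), (-13, 19, 2), (2, 21, -3), (-3, 21, 2), (2, 19, -13), (-13, 7, 8)
cycles differ ⇒ inequivalent

no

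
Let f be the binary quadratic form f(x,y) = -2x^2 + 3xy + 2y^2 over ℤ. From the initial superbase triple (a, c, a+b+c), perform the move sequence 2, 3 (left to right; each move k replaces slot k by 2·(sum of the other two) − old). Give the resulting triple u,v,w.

start (-2,2,3) = (f(1,0),f(0,1),f(1,1))
replace slot 2: 2·((-2)+3) − 2 = 0 → (-2,0,3)
replace slot 3: 2·((-2)+0) − 3 = -7 → (-2,0,-7)

-2,0,-7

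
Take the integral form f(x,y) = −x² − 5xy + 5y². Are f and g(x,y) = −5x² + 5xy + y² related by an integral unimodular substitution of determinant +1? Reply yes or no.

D₁ = 45, D₂ = 45
river cycle of f (length 2): (5, 5, -1), (-1, 5, 5)
river cycle of g (length 2): (1, 5, -5), (-5, 5, 1)
cycles differ ⇒ inequivalent

no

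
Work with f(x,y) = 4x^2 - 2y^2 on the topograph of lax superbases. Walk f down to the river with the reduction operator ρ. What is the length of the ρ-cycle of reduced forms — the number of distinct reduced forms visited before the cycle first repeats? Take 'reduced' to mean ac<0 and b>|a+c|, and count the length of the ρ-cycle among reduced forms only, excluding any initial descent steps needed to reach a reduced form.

D = 32, ⌊√D⌋ = 5
descent: ρ → (-2,4,2)  [lands on river]
river: ρ → (2,4,-2)
ρ-cycle length = 2 (tail of 1 descent step not counted)

2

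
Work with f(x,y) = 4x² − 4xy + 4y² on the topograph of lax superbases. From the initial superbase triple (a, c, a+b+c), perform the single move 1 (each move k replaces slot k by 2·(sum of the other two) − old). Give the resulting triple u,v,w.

start (4,4,4) = (f(1,0),f(0,1),f(1,1))
replace slot 1: 2·(4+4) − 4 = 12 → (12,4,4)

12,4,4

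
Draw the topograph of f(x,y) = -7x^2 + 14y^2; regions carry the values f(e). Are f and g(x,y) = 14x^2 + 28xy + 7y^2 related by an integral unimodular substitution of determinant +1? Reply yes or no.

D₁ = 392, D₂ = 392
river cycle of f (length 2): (-7, 14, 7), (7, 14, -7)
river cycle of g (length 2): (7, 14, -7), (-7, 14, 7)
cycles coincide ⇒ equivalent

yes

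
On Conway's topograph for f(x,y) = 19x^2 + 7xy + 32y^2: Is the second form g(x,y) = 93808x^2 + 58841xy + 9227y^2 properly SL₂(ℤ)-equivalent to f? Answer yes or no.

D₁ = -2383, D₂ = -2383
f: reduced (well bottom): (19,7,32) with a≤c, −a<b≤a
g: flip: (93808,58841,9227)→(9227,-58841,93808)
g: translate: b→-3479 (≡-58841 mod 18454), so (9227,-58841,93808)→(9227,-3479,328)
g: flip: (9227,-3479,328)→(328,3479,9227)
g: translate: b→199 (≡3479 mod 656), so (328,3479,9227)→(328,199,32)
g: flip: (328,199,32)→(32,-199,328)
g: translate: b→-7 (≡-199 mod 64), so (32,-199,328)→(32,-7,19)
g: flip: (32,-7,19)→(19,7,32)
g: reduced (well bottom): (19,7,32) with a≤c, −a<b≤a
reduced forms (19, 7, 32) vs (19, 7, 32) ⇒ equivalent

yes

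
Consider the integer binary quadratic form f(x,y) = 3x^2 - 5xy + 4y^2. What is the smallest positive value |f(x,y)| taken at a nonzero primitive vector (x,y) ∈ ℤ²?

translate: b→1 (≡-5 mod 6), so (3,-5,4)→(3,1,2)
flip: (3,1,2)→(2,-1,3)
reduced (well bottom): (2,-1,3) with a≤c, −a<b≤a
well minimum = a = 2

2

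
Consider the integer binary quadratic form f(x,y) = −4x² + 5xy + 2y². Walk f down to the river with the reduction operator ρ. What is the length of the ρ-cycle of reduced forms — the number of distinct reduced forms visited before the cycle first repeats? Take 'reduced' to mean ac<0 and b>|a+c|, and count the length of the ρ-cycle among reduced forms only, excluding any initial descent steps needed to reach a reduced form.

D = 57, ⌊√D⌋ = 7
river: ρ → (2,7,-1)
river: ρ → (-1,7,2)
river: ρ → (2,5,-4)
river: ρ → (-4,3,3)
river: ρ → (3,3,-4)
river: ρ → (-4,5,2)
ρ-cycle length = 6 (tail of 0 descent steps not counted)

6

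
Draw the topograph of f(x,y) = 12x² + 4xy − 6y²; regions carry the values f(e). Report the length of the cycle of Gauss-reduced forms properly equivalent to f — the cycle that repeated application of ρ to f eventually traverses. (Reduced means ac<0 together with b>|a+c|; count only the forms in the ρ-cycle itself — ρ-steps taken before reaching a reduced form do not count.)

D = 304, ⌊√D⌋ = 17
descent: ρ → (-6,8,10)  [lands on river]
river: ρ → (10,12,-4)
river: ρ → (-4,12,10)
river: ρ → (10,8,-6)
river: ρ → (-6,16,2)
river: ρ → (2,16,-6)
ρ-cycle length = 6 (tail of 1 descent step not counted)

6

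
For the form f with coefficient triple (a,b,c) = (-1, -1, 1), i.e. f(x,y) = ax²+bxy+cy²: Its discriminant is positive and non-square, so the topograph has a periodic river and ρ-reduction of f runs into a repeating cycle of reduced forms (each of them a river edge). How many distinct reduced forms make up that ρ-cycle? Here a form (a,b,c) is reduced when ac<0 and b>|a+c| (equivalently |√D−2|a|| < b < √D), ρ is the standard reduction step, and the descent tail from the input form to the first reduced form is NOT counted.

D = 5, ⌊√D⌋ = 2
descent: ρ → (1,1,-1)  [lands on river]
river: ρ → (-1,1,1)
ρ-cycle length = 2 (tail of 1 descent step not counted)

2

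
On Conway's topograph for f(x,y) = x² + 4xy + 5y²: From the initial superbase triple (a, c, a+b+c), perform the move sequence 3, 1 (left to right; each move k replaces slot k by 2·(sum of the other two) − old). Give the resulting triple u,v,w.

start (1,5,10) = (f(1,0),f(0,1),f(1,1))
replace slot 3: 2·(1+5) − 10 = 2 → (1,5,2)
replace slot 1: 2·(5+2) − 1 = 13 → (13,5,2)

13,5,2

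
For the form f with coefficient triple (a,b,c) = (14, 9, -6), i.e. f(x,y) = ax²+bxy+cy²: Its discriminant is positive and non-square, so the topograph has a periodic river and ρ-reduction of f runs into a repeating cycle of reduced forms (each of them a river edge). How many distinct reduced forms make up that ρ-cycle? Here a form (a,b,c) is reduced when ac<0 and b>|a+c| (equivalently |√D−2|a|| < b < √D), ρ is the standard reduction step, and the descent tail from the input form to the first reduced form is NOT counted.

D = 417, ⌊√D⌋ = 20
river: ρ → (-6,15,8)
river: ρ → (8,17,-4)
river: ρ → (-4,15,12)
river: ρ → (12,9,-7)
river: ρ → (-7,19,2)
river: ρ → (2,17,-16)
river: ρ → (-16,15,3)
river: ρ → (3,15,-16)
river: ρ → (-16,17,2)
river: ρ → (2,19,-7)
river: ρ → (-7,9,12)
river: ρ → (12,15,-4)
river: ρ → (-4,17,8)
river: ρ → (8,15,-6)
river: ρ → (-6,9,14)
river: ρ → (14,19,-1)
river: ρ → (-1,19,14)
river: ρ → (14,9,-6)
ρ-cycle length = 18 (tail of 0 descent steps not counted)

18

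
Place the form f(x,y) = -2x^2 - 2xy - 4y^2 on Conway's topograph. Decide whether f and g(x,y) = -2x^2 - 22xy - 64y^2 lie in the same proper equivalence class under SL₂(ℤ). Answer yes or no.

D₁ = -28, D₂ = -28
f is negative-definite; reduce −f:
−f: reduced (well bottom): (2,2,4) with a≤c, −a<b≤a
flip sign back: reduced form of f is (-2,-2,-4)
g is negative-definite; reduce −g:
−g: translate: b→2 (≡22 mod 4), so (2,22,64)→(2,2,4)
−g: reduced (well bottom): (2,2,4) with a≤c, −a<b≤a
flip sign back: reduced form of g is (-2,-2,-4)
reduced forms (-2, -2, -4) vs (-2, -2, -4) ⇒ equivalent

yes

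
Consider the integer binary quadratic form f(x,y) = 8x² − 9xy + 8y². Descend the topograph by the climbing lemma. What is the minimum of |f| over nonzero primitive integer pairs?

translate: b→7 (≡-9 mod 16), so (8,-9,8)→(8,7,7)
flip: (8,7,7)→(7,-7,8)
translate: b→7 (≡-7 mod 14), so (7,-7,8)→(7,7,8)
reduced (well bottom): (7,7,8) with a≤c, −a<b≤a
well minimum = a = 7

7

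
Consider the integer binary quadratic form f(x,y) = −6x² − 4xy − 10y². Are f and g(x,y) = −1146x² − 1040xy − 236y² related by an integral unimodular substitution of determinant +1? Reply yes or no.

D₁ = -224, D₂ = -224
f is negative-definite; reduce −f:
−f: reduced (well bottom): (6,4,10) with a≤c, −a<b≤a
flip sign back: reduced form of f is (-6,-4,-10)
g is negative-definite; reduce −g:
−g: flip: (1146,1040,236)→(236,-1040,1146)
−g: translate: b→-96 (≡-1040 mod 472), so (236,-1040,1146)→(236,-96,10)
−g: flip: (236,-96,10)→(10,96,236)
−g: translate: b→-4 (≡96 mod 20), so (10,96,236)→(10,-4,6)
−g: flip: (10,-4,6)→(6,4,10)
−g: reduced (well bottom): (6,4,10) with a≤c, −a<b≤a
flip sign back: reduced form of g is (-6,-4,-10)
reduced forms (-6, -4, -10) vs (-6, -4, -10) ⇒ equivalent

yes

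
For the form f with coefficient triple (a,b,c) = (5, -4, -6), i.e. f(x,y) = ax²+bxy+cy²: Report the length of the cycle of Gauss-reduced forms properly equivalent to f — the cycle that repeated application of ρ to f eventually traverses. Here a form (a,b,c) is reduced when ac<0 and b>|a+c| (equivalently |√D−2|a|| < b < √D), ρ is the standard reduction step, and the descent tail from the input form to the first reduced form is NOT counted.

D = 136, ⌊√D⌋ = 11
descent: ρ → (-6,4,5)  [lands on river]
river: ρ → (5,6,-5)
river: ρ → (-5,4,6)
river: ρ → (6,8,-3)
river: ρ → (-3,10,3)
river: ρ → (3,8,-6)
ρ-cycle length = 6 (tail of 1 descent step not counted)

6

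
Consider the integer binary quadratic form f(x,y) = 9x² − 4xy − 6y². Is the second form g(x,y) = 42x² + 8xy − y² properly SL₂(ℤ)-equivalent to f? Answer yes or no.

D₁ = 232, D₂ = 232
river cycle of f (length 14): (-6, 4, 9), (9, 14, -1), (-1, 14, 9), (9, 4, -6), (-6, 8, 7), (7, 6, -7), (-7, 8, 6), (6, 4, -9), (-9, 14, 1), (1, 14, -9), … (4 more)
river cycle of g (length 14): (-1, 14, 9), (9, 4, -6), (-6, 8, 7), (7, 6, -7), (-7, 8, 6), (6, 4, -9), (-9, 14, 1), (1, 14, -9), (-9, 4, 6), (6, 8, -7), … (4 more)
cycles coincide ⇒ equivalent

yes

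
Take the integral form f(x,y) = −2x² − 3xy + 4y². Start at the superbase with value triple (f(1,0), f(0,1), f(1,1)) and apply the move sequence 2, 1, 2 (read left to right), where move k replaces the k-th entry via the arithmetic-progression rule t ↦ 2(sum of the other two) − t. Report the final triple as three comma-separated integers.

start (-2,4,-1) = (f(1,0),f(0,1),f(1,1))
replace slot 2: 2·((-2)+(-1)) − 4 = -10 → (-2,-10,-1)
replace slot 1: 2·((-10)+(-1)) − (-2) = -20 → (-20,-10,-1)
replace slot 2: 2·((-20)+(-1)) − (-10) = -32 → (-20,-32,-1)

-20,-32,-1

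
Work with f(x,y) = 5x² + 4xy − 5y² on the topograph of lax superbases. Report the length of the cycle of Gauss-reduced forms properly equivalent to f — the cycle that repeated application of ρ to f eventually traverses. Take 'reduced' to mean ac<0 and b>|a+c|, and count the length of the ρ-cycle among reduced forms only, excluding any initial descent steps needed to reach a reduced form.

D = 116, ⌊√D⌋ = 10
river: ρ → (-5,6,4)
river: ρ → (4,10,-1)
river: ρ → (-1,10,4)
river: ρ → (4,6,-5)
river: ρ → (-5,4,5)
river: ρ → (5,6,-4)
river: ρ → (-4,10,1)
river: ρ → (1,10,-4)
river: ρ → (-4,6,5)
river: ρ → (5,4,-5)
ρ-cycle length = 10 (tail of 0 descent steps not counted)

10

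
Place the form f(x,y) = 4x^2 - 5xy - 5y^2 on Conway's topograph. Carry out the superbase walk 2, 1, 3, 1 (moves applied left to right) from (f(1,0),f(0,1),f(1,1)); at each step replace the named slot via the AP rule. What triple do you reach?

start (4,-5,-6) = (f(1,0),f(0,1),f(1,1))
replace slot 2: 2·(4+(-6)) − (-5) = 1 → (4,1,-6)
replace slot 1: 2·(1+(-6)) − 4 = -14 → (-14,1,-6)
replace slot 3: 2·((-14)+1) − (-6) = -20 → (-14,1,-20)
replace slot 1: 2·(1+(-20)) − (-14) = -24 → (-24,1,-20)

-24,1,-20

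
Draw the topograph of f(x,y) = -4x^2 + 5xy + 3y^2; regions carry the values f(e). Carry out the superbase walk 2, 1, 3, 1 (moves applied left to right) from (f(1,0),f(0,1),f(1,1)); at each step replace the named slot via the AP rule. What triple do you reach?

start (-4,3,4) = (f(1,0),f(0,1),f(1,1))
replace slot 2: 2·((-4)+4) − 3 = -3 → (-4,-3,4)
replace slot 1: 2·((-3)+4) − (-4) = 6 → (6,-3,4)
replace slot 3: 2·(6+(-3)) − 4 = 2 → (6,-3,2)
replace slot 1: 2·((-3)+2) − 6 = -8 → (-8,-3,2)

-8,-3,2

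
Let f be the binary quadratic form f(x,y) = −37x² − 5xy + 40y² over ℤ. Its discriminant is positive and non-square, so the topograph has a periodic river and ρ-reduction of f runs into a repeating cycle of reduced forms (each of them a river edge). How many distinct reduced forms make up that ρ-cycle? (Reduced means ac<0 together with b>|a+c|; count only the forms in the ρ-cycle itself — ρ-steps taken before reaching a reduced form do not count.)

D = 5945, ⌊√D⌋ = 77
descent: ρ → (40,5,-37)  [lands on river]
river: ρ → (-37,69,8)
river: ρ → (8,75,-10)
river: ρ → (-10,65,43)
river: ρ → (43,21,-32)
river: ρ → (-32,43,32)
river: ρ → (32,21,-43)
river: ρ → (-43,65,10)
river: ρ → (10,75,-8)
river: ρ → (-8,69,37)
river: ρ → (37,5,-40)
river: ρ → (-40,75,2)
river: ρ → (2,77,-2)
river: ρ → (-2,75,40)
ρ-cycle length = 14 (tail of 1 descent step not counted)

14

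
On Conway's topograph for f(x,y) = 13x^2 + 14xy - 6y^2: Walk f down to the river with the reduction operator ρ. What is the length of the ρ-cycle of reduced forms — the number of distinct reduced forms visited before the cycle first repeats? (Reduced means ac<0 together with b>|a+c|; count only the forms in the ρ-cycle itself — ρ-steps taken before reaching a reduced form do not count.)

D = 508, ⌊√D⌋ = 22
river: ρ → (-6,22,1)
river: ρ → (1,22,-6)
river: ρ → (-6,14,13)
river: ρ → (13,12,-7)
river: ρ → (-7,16,9)
river: ρ → (9,20,-3)
river: ρ → (-3,22,2)
river: ρ → (2,22,-3)
river: ρ → (-3,20,9)
river: ρ → (9,16,-7)
river: ρ → (-7,12,13)
river: ρ → (13,14,-6)
ρ-cycle length = 12 (tail of 0 descent steps not counted)

12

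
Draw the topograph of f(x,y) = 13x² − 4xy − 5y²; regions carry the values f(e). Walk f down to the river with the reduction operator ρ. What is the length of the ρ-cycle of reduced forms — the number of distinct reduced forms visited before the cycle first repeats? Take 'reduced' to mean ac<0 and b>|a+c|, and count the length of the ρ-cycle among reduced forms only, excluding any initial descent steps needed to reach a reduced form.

D = 276, ⌊√D⌋ = 16
descent: ρ → (-5,14,4)  [lands on river]
river: ρ → (4,10,-11)
river: ρ → (-11,12,3)
river: ρ → (3,12,-11)
river: ρ → (-11,10,4)
river: ρ → (4,14,-5)
river: ρ → (-5,16,1)
river: ρ → (1,16,-5)
ρ-cycle length = 8 (tail of 1 descent step not counted)

8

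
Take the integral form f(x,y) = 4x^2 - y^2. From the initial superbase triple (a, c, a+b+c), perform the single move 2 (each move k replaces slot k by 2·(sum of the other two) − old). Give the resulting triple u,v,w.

start (4,-1,3) = (f(1,0),f(0,1),f(1,1))
replace slot 2: 2·(4+3) − (-1) = 15 → (4,15,3)

4,15,3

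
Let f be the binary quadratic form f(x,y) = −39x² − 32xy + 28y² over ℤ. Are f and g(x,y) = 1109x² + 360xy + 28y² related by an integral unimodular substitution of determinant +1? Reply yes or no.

D₁ = 5392, D₂ = 5392
river cycle of f (length 42): (28, 32, -39), (-39, 46, 21), (21, 38, -47), (-47, 56, 12), (12, 64, -27), (-27, 44, 32), (32, 20, -39), (-39, 58, 13), (13, 72, -4), (-4, 72, 13), … (32 more)
river cycle of g (length 42): (28, 32, -39), (-39, 46, 21), (21, 38, -47), (-47, 56, 12), (12, 64, -27), (-27, 44, 32), (32, 20, -39), (-39, 58, 13), (13, 72, -4), (-4, 72, 13), … (32 more)
cycles coincide ⇒ equivalent

yes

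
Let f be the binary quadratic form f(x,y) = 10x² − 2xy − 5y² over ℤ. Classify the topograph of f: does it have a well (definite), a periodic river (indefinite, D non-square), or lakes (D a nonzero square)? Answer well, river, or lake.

D = b²−4ac = (-2)² − 4·10·(-5) = 204
D > 0 non-square ⇒ indefinite ⇒ periodic river

river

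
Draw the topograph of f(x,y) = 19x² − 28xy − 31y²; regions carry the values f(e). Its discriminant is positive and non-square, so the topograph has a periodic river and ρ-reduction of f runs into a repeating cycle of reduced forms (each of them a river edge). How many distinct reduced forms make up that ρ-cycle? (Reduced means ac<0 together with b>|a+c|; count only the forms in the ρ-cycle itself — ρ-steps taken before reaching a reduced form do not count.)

D = 3140, ⌊√D⌋ = 56
descent: ρ → (-31,28,19)  [lands on river]
river: ρ → (19,48,-11)
river: ρ → (-11,40,35)
river: ρ → (35,30,-16)
river: ρ → (-16,34,31)
river: ρ → (31,28,-19)
river: ρ → (-19,48,11)
river: ρ → (11,40,-35)
river: ρ → (-35,30,16)
river: ρ → (16,34,-31)
ρ-cycle length = 10 (tail of 1 descent step not counted)

10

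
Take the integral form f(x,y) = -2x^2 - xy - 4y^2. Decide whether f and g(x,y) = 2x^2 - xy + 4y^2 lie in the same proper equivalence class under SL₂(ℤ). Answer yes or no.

D₁ = -31, D₂ = -31
f is negative-definite; reduce −f:
−f: reduced (well bottom): (2,1,4) with a≤c, −a<b≤a
flip sign back: reduced form of f is (-2,-1,-4)
g: reduced (well bottom): (2,-1,4) with a≤c, −a<b≤a
reduced forms (-2, -1, -4) vs (2, -1, 4) ⇒ inequivalent

no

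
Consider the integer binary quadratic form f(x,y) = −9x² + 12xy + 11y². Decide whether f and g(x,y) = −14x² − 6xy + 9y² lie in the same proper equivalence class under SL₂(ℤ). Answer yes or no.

D₁ = 540, D₂ = 540
river cycle of f (length 8): (11, 10, -10), (-10, 10, 11), (11, 12, -9), (-9, 6, 14), (14, 22, -1), (-1, 22, 14), (14, 6, -9), (-9, 12, 11)
river cycle of g (length 8): (9, 6, -14), (-14, 22, 1), (1, 22, -14), (-14, 6, 9), (9, 12, -11), (-11, 10, 10), (10, 10, -11), (-11, 12, 9)
cycles differ ⇒ inequivalent

no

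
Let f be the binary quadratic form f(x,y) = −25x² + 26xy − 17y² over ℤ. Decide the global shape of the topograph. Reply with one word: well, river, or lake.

D = b²−4ac = 26² − 4·(-25)·(-17) = -1024
D < 0 ⇒ definite ⇒ every region one sign ⇒ single well

well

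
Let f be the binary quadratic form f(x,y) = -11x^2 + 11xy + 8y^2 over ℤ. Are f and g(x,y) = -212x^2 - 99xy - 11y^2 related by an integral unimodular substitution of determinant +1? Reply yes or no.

D₁ = 473, D₂ = 473
river cycle of f (length 4): (8, 21, -1), (-1, 21, 8), (8, 11, -11), (-11, 11, 8)
river cycle of g (length 4): (-11, 11, 8), (8, 21, -1), (-1, 21, 8), (8, 11, -11)
cycles coincide ⇒ equivalent

yes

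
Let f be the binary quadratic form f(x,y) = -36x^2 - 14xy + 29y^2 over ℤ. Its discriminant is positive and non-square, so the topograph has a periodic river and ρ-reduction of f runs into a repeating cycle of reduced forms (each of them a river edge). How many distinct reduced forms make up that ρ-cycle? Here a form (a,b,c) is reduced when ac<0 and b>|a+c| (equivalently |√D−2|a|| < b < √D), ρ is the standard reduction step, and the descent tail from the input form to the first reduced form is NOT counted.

D = 4372, ⌊√D⌋ = 66
descent: ρ → (29,14,-36)  [lands on river]
river: ρ → (-36,58,7)
river: ρ → (7,54,-52)
river: ρ → (-52,50,9)
river: ρ → (9,58,-28)
river: ρ → (-28,54,13)
river: ρ → (13,50,-36)
river: ρ → (-36,22,27)
river: ρ → (27,32,-31)
river: ρ → (-31,30,28)
river: ρ → (28,26,-33)
river: ρ → (-33,40,21)
river: ρ → (21,44,-29)
river: ρ → (-29,14,36)
river: ρ → (36,58,-7)
river: ρ → (-7,54,52)
river: ρ → (52,50,-9)
river: ρ → (-9,58,28)
river: ρ → (28,54,-13)
river: ρ → (-13,50,36)
river: ρ → (36,22,-27)
river: ρ → (-27,32,31)
river: ρ → (31,30,-28)
river: ρ → (-28,26,33)
river: ρ → (33,40,-21)
river: ρ → (-21,44,29)
ρ-cycle length = 26 (tail of 1 descent step not counted)

26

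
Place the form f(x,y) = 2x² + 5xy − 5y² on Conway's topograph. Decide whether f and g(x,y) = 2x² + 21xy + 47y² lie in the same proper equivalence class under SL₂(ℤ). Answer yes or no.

D₁ = 65, D₂ = 65
river cycle of f (length 6): (-5, 5, 2), (2, 7, -2), (-2, 5, 5), (5, 5, -2), (-2, 7, 2), (2, 5, -5)
river cycle of g (length 6): (2, 5, -5), (-5, 5, 2), (2, 7, -2), (-2, 5, 5), (5, 5, -2), (-2, 7, 2)
cycles coincide ⇒ equivalent

yes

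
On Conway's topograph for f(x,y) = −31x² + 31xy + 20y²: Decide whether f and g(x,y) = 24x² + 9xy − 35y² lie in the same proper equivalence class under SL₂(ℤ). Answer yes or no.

D₁ = 3441, D₂ = 3441
river cycle of f (length 36): (20, 49, -13), (-13, 55, 8), (8, 57, -6), (-6, 51, 35), (35, 19, -22), (-22, 25, 32), (32, 39, -15), (-15, 51, 14), (14, 33, -42), (-42, 51, 5), … (26 more)
river cycle of g (length 36): (24, 57, -2), (-2, 55, 52), (52, 49, -5), (-5, 51, 42), (42, 33, -14), (-14, 51, 15), (15, 39, -32), (-32, 25, 22), (22, 19, -35), (-35, 51, 6), … (26 more)
cycles differ ⇒ inequivalent

no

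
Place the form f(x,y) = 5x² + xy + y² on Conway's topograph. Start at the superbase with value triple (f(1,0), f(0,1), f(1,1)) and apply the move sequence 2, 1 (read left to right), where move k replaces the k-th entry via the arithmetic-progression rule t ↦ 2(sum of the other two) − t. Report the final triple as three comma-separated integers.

start (5,1,7) = (f(1,0),f(0,1),f(1,1))
replace slot 2: 2·(5+7) − 1 = 23 → (5,23,7)
replace slot 1: 2·(23+7) − 5 = 55 → (55,23,7)

55,23,7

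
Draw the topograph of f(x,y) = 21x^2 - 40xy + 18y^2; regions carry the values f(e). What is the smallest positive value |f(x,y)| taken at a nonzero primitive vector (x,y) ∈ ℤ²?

descent: ρ → (18,4,-1)
descent: ρ → (-1,8,6)  [lands on river]
river: ρ → (6,4,-3)
river: ρ → (-3,8,2)
river: ρ → (2,8,-3)
river: ρ → (-3,4,6)
river: ρ → (6,8,-1)
closes: descent 2, river 6
min |a| on river = 1

1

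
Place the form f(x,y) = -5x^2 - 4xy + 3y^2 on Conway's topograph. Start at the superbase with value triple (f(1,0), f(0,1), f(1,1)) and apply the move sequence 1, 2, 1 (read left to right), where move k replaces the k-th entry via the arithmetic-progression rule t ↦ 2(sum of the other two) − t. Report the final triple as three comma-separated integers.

start (-5,3,-6) = (f(1,0),f(0,1),f(1,1))
replace slot 1: 2·(3+(-6)) − (-5) = -1 → (-1,3,-6)
replace slot 2: 2·((-1)+(-6)) − 3 = -17 → (-1,-17,-6)
replace slot 1: 2·((-17)+(-6)) − (-1) = -45 → (-45,-17,-6)

-45,-17,-6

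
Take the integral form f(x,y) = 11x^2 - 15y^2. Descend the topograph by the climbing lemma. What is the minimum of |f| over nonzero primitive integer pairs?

descent: ρ → (-15,0,11)
descent: ρ → (11,22,-4)  [lands on river]
river: ρ → (-4,18,21)
river: ρ → (21,24,-1)
river: ρ → (-1,24,21)
river: ρ → (21,18,-4)
river: ρ → (-4,22,11)
closes: descent 2, river 6
min |a| on river = 1

1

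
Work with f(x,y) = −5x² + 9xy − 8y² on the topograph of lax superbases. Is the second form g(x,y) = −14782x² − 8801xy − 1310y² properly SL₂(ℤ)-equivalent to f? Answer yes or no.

D₁ = -79, D₂ = -79
f is negative-definite; reduce −f:
−f: translate: b→1 (≡-9 mod 10), so (5,-9,8)→(5,1,4)
−f: flip: (5,1,4)→(4,-1,5)
−f: reduced (well bottom): (4,-1,5) with a≤c, −a<b≤a
flip sign back: reduced form of f is (-4,1,-5)
g is negative-definite; reduce −g:
−g: flip: (14782,8801,1310)→(1310,-8801,14782)
−g: translate: b→-941 (≡-8801 mod 2620), so (1310,-8801,14782)→(1310,-941,169)
−g: flip: (1310,-941,169)→(169,941,1310)
−g: translate: b→-73 (≡941 mod 338), so (169,941,1310)→(169,-73,8)
−g: flip: (169,-73,8)→(8,73,169)
−g: translate: b→-7 (≡73 mod 16), so (8,73,169)→(8,-7,4)
−g: flip: (8,-7,4)→(4,7,8)
−g: translate: b→-1 (≡7 mod 8), so (4,7,8)→(4,-1,5)
−g: reduced (well bottom): (4,-1,5) with a≤c, −a<b≤a
flip sign back: reduced form of g is (-4,1,-5)
reduced forms (-4, 1, -5) vs (-4, 1, -5) ⇒ equivalent

yes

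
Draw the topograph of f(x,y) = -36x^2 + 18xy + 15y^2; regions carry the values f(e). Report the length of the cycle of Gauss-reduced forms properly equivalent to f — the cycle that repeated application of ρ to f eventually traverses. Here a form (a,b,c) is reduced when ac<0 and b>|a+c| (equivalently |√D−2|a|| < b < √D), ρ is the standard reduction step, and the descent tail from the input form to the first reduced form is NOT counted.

D = 2484, ⌊√D⌋ = 49
descent: ρ → (15,42,-12)  [lands on river]
river: ρ → (-12,30,33)
river: ρ → (33,36,-9)
river: ρ → (-9,36,33)
river: ρ → (33,30,-12)
river: ρ → (-12,42,15)
river: ρ → (15,48,-3)
river: ρ → (-3,48,15)
ρ-cycle length = 8 (tail of 1 descent step not counted)

8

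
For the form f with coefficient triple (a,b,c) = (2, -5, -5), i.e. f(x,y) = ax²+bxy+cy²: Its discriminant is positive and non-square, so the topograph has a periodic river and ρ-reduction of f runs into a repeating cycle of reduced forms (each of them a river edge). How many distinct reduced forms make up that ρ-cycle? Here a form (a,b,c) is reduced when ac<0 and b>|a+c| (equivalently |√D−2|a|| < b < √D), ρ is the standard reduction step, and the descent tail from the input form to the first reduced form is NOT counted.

D = 65, ⌊√D⌋ = 8
descent: ρ → (-5,5,2)  [lands on river]
river: ρ → (2,7,-2)
river: ρ → (-2,5,5)
river: ρ → (5,5,-2)
river: ρ → (-2,7,2)
river: ρ → (2,5,-5)
ρ-cycle length = 6 (tail of 1 descent step not counted)

6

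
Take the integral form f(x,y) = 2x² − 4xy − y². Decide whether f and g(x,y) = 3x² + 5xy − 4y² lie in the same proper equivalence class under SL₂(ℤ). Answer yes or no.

D₁ = 24, D₂ = 73
discriminants differ ⇒ not SL₂(ℤ)-equivalent

no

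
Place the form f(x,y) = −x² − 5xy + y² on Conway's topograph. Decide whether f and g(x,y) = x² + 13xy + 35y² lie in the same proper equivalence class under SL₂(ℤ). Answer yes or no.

D₁ = 29, D₂ = 29
river cycle of f (length 2): (1, 5, -1), (-1, 5, 1)
river cycle of g (length 2): (1, 5, -1), (-1, 5, 1)
cycles coincide ⇒ equivalent

yes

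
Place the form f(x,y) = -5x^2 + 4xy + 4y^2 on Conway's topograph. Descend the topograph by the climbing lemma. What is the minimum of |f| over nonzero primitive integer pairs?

river: ρ → (4,4,-5)
river: ρ → (-5,6,3)
river: ρ → (3,6,-5)
river: ρ → (-5,4,4)
closes: descent 0, river 4
min |a| on river = 3

3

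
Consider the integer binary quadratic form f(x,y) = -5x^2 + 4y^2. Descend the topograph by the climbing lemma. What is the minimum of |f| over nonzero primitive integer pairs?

descent: ρ → (4,8,-1)  [lands on river]
river: ρ → (-1,8,4)
closes: descent 1, river 2
min |a| on river = 1

1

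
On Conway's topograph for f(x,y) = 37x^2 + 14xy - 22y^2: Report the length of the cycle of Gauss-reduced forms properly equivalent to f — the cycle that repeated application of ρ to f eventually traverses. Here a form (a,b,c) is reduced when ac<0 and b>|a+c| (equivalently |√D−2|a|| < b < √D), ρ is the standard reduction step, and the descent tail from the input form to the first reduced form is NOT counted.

D = 3452, ⌊√D⌋ = 58
descent: ρ → (-22,30,29)  [lands on river]
river: ρ → (29,28,-23)
river: ρ → (-23,18,34)
river: ρ → (34,50,-7)
river: ρ → (-7,48,41)
river: ρ → (41,34,-14)
river: ρ → (-14,50,17)
river: ρ → (17,52,-11)
river: ρ → (-11,58,2)
river: ρ → (2,58,-11)
river: ρ → (-11,52,17)
river: ρ → (17,50,-14)
river: ρ → (-14,34,41)
river: ρ → (41,48,-7)
river: ρ → (-7,50,34)
river: ρ → (34,18,-23)
river: ρ → (-23,28,29)
river: ρ → (29,30,-22)
river: ρ → (-22,58,1)
river: ρ → (1,58,-22)
ρ-cycle length = 20 (tail of 1 descent step not counted)

20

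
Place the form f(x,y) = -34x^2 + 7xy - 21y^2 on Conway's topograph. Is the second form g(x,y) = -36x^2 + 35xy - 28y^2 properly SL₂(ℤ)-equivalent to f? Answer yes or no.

D₁ = -2807, D₂ = -2807
f is negative-definite; reduce −f:
−f: flip: (34,-7,21)→(21,7,34)
−f: reduced (well bottom): (21,7,34) with a≤c, −a<b≤a
flip sign back: reduced form of f is (-21,-7,-34)
g is negative-definite; reduce −g:
−g: flip: (36,-35,28)→(28,35,36)
−g: translate: b→-21 (≡35 mod 56), so (28,35,36)→(28,-21,29)
−g: reduced (well bottom): (28,-21,29) with a≤c, −a<b≤a
flip sign back: reduced form of g is (-28,21,-29)
reduced forms (-21, -7, -34) vs (-28, 21, -29) ⇒ inequivalent

no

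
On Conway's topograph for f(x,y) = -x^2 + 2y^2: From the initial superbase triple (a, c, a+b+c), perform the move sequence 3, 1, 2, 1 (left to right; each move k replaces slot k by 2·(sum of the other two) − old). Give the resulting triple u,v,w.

start (-1,2,1) = (f(1,0),f(0,1),f(1,1))
replace slot 3: 2·((-1)+2) − 1 = 1 → (-1,2,1)
replace slot 1: 2·(2+1) − (-1) = 7 → (7,2,1)
replace slot 2: 2·(7+1) − 2 = 14 → (7,14,1)
replace slot 1: 2·(14+1) − 7 = 23 → (23,14,1)

23,14,1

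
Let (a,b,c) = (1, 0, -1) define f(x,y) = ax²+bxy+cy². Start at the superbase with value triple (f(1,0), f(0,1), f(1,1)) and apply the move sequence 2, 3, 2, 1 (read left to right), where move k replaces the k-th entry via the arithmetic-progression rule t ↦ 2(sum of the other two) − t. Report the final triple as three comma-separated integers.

start (1,-1,0) = (f(1,0),f(0,1),f(1,1))
replace slot 2: 2·(1+0) − (-1) = 3 → (1,3,0)
replace slot 3: 2·(1+3) − 0 = 8 → (1,3,8)
replace slot 2: 2·(1+8) − 3 = 15 → (1,15,8)
replace slot 1: 2·(15+8) − 1 = 45 → (45,15,8)

45,15,8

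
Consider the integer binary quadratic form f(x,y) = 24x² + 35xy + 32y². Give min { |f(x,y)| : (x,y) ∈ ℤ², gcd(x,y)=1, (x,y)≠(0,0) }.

translate: b→-13 (≡35 mod 48), so (24,35,32)→(24,-13,21)
flip: (24,-13,21)→(21,13,24)
reduced (well bottom): (21,13,24) with a≤c, −a<b≤a
well minimum = a = 21

21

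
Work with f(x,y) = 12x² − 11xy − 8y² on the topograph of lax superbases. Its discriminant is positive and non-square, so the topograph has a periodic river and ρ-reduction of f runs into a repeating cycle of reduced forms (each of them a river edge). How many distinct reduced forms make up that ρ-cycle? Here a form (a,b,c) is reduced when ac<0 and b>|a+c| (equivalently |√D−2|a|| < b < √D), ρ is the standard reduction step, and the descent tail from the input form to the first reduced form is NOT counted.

D = 505, ⌊√D⌋ = 22
descent: ρ → (-8,11,12)  [lands on river]
river: ρ → (12,13,-7)
river: ρ → (-7,15,10)
river: ρ → (10,5,-12)
river: ρ → (-12,19,3)
river: ρ → (3,17,-18)
river: ρ → (-18,19,2)
river: ρ → (2,21,-8)
ρ-cycle length = 8 (tail of 1 descent step not counted)

8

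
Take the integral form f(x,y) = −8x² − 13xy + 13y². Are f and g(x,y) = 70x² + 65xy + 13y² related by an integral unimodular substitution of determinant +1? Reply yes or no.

D₁ = 585, D₂ = 585
river cycle of f (length 10): (13, 13, -8), (-8, 19, 7), (7, 23, -2), (-2, 21, 18), (18, 15, -5), (-5, 15, 18), (18, 21, -2), (-2, 23, 7), (7, 19, -8), (-8, 13, 13)
river cycle of g (length 10): (13, 13, -8), (-8, 19, 7), (7, 23, -2), (-2, 21, 18), (18, 15, -5), (-5, 15, 18), (18, 21, -2), (-2, 23, 7), (7, 19, -8), (-8, 13, 13)
cycles coincide ⇒ equivalent

yes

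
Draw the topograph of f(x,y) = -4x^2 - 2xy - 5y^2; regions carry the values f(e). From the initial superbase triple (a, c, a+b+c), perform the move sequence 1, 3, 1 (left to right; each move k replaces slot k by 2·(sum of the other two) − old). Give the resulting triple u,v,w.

start (-4,-5,-11) = (f(1,0),f(0,1),f(1,1))
replace slot 1: 2·((-5)+(-11)) − (-4) = -28 → (-28,-5,-11)
replace slot 3: 2·((-28)+(-5)) − (-11) = -55 → (-28,-5,-55)
replace slot 1: 2·((-5)+(-55)) − (-28) = -92 → (-92,-5,-55)

-92,-5,-55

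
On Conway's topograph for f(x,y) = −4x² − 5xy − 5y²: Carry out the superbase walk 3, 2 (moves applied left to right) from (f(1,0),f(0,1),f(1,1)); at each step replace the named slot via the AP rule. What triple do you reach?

start (-4,-5,-14) = (f(1,0),f(0,1),f(1,1))
replace slot 3: 2·((-4)+(-5)) − (-14) = -4 → (-4,-5,-4)
replace slot 2: 2·((-4)+(-4)) − (-5) = -11 → (-4,-11,-4)

-4,-11,-4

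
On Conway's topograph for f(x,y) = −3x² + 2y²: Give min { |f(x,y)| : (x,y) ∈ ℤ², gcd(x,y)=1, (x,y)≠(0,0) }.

descent: ρ → (2,4,-1)  [lands on river]
river: ρ → (-1,4,2)
closes: descent 1, river 2
min |a| on river = 1

1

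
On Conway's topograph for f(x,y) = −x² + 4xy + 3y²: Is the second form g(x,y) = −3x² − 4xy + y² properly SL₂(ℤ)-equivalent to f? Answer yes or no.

D₁ = 28, D₂ = 28
river cycle of f (length 4): (3, 2, -2), (-2, 2, 3), (3, 4, -1), (-1, 4, 3)
river cycle of g (length 4): (1, 4, -3), (-3, 2, 2), (2, 2, -3), (-3, 4, 1)
cycles differ ⇒ inequivalent

no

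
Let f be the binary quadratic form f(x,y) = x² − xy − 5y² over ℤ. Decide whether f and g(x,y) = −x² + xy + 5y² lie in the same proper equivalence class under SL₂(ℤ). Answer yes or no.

D₁ = 21, D₂ = 21
river cycle of f (length 2): (1, 3, -3), (-3, 3, 1)
river cycle of g (length 2): (-1, 3, 3), (3, 3, -1)
cycles differ ⇒ inequivalent

no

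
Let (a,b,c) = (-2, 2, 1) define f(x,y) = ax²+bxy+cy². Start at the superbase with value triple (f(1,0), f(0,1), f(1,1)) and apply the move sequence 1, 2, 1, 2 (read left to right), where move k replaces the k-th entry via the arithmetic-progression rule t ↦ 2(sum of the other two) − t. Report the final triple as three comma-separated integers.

start (-2,1,1) = (f(1,0),f(0,1),f(1,1))
replace slot 1: 2·(1+1) − (-2) = 6 → (6,1,1)
replace slot 2: 2·(6+1) − 1 = 13 → (6,13,1)
replace slot 1: 2·(13+1) − 6 = 22 → (22,13,1)
replace slot 2: 2·(22+1) − 13 = 33 → (22,33,1)

22,33,1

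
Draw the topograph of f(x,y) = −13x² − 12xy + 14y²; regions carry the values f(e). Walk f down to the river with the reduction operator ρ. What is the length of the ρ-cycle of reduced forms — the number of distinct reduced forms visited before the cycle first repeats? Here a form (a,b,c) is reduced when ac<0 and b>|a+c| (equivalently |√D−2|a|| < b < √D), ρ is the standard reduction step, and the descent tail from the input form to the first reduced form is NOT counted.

D = 872, ⌊√D⌋ = 29
descent: ρ → (14,12,-13)  [lands on river]
river: ρ → (-13,14,13)
river: ρ → (13,12,-14)
river: ρ → (-14,16,11)
river: ρ → (11,28,-2)
river: ρ → (-2,28,11)
river: ρ → (11,16,-14)
river: ρ → (-14,12,13)
river: ρ → (13,14,-13)
river: ρ → (-13,12,14)
river: ρ → (14,16,-11)
river: ρ → (-11,28,2)
river: ρ → (2,28,-11)
river: ρ → (-11,16,14)
ρ-cycle length = 14 (tail of 1 descent step not counted)

14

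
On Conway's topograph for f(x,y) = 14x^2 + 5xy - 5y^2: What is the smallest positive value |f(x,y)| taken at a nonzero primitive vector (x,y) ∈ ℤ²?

descent: ρ → (-5,15,4)  [lands on river]
river: ρ → (4,17,-1)
river: ρ → (-1,17,4)
river: ρ → (4,15,-5)
closes: descent 1, river 4
min |a| on river = 1

1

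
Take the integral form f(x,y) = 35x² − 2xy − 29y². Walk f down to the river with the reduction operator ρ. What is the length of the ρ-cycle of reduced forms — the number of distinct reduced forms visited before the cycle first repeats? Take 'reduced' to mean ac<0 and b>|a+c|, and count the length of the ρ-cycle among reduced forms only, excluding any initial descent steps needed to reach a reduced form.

D = 4064, ⌊√D⌋ = 63
descent: ρ → (-29,60,4)  [lands on river]
river: ρ → (4,60,-29)
river: ρ → (-29,56,8)
river: ρ → (8,56,-29)
ρ-cycle length = 4 (tail of 1 descent step not counted)

4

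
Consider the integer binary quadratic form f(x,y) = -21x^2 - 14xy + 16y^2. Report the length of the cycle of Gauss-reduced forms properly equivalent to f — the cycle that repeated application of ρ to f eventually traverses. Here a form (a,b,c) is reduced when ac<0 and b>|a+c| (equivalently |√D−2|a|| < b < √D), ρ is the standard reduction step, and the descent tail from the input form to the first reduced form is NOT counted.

D = 1540, ⌊√D⌋ = 39
descent: ρ → (16,14,-21)  [lands on river]
river: ρ → (-21,28,9)
river: ρ → (9,26,-24)
river: ρ → (-24,22,11)
river: ρ → (11,22,-24)
river: ρ → (-24,26,9)
river: ρ → (9,28,-21)
river: ρ → (-21,14,16)
river: ρ → (16,18,-19)
river: ρ → (-19,20,15)
river: ρ → (15,10,-24)
river: ρ → (-24,38,1)
river: ρ → (1,38,-24)
river: ρ → (-24,10,15)
river: ρ → (15,20,-19)
river: ρ → (-19,18,16)
ρ-cycle length = 16 (tail of 1 descent step not counted)

16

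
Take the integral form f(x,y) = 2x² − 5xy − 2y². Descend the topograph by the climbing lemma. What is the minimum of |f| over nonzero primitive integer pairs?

descent: ρ → (-2,5,2)  [lands on river]
river: ρ → (2,3,-4)
river: ρ → (-4,5,1)
river: ρ → (1,5,-4)
river: ρ → (-4,3,2)
river: ρ → (2,5,-2)
river: ρ → (-2,3,4)
river: ρ → (4,5,-1)
river: ρ → (-1,5,4)
river: ρ → (4,3,-2)
closes: descent 1, river 10
min |a| on river = 1

1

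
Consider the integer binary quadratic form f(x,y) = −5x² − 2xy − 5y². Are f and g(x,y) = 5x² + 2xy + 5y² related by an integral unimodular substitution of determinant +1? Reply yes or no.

D₁ = -96, D₂ = -96
f is negative-definite; reduce −f:
−f: reduced (well bottom): (5,2,5) with a≤c, −a<b≤a
flip sign back: reduced form of f is (-5,-2,-5)
g: reduced (well bottom): (5,2,5) with a≤c, −a<b≤a
reduced forms (-5, -2, -5) vs (5, 2, 5) ⇒ inequivalent

no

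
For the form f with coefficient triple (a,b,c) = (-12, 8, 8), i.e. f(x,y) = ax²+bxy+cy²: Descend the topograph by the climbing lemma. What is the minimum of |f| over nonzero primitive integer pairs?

river: ρ → (8,8,-12)
river: ρ → (-12,16,4)
river: ρ → (4,16,-12)
river: ρ → (-12,8,8)
closes: descent 0, river 4
min |a| on river = 4

4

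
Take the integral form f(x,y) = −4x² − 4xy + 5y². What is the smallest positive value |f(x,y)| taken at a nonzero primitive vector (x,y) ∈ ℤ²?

descent: ρ → (5,4,-4)  [lands on river]
river: ρ → (-4,4,5)
river: ρ → (5,6,-3)
river: ρ → (-3,6,5)
closes: descent 1, river 4
min |a| on river = 3

3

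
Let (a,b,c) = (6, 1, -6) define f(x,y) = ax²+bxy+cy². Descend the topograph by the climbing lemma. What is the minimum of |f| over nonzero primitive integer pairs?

river: ρ → (-6,11,1)
river: ρ → (1,11,-6)
river: ρ → (-6,1,6)
river: ρ → (6,11,-1)
river: ρ → (-1,11,6)
river: ρ → (6,1,-6)
closes: descent 0, river 6
min |a| on river = 1

1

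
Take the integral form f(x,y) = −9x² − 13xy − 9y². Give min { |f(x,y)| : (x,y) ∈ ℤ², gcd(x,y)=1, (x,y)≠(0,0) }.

translate: b→-5 (≡13 mod 18), so (9,13,9)→(9,-5,5)
flip: (9,-5,5)→(5,5,9)
reduced (well bottom): (5,5,9) with a≤c, −a<b≤a
well minimum |f| = |-5| = 5 (negative-definite)

5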